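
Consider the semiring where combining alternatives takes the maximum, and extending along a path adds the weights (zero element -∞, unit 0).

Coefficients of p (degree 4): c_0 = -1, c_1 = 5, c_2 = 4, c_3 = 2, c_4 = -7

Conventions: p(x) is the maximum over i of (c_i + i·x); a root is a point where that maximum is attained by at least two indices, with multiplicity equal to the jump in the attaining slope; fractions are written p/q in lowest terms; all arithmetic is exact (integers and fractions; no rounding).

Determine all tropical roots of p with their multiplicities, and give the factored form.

hull edge (i=0, c=-1) to (i=1, c=5): slope 6, span 1
hull edge (i=1, c=5) to (i=2, c=4): slope -1, span 1
hull edge (i=2, c=4) to (i=3, c=2): slope -2, span 1
hull edge (i=3, c=2) to (i=4, c=-7): slope -9, span 1
Factored form: p(x) = -7 ⊗ (x ⊕ (-6)) ⊗ (x ⊕ 1) ⊗ (x ⊕ 2) ⊗ (x ⊕ 9)
Answer: roots = -6 (mult 1), 1 (mult 1), 2 (mult 1), 9 (mult 1)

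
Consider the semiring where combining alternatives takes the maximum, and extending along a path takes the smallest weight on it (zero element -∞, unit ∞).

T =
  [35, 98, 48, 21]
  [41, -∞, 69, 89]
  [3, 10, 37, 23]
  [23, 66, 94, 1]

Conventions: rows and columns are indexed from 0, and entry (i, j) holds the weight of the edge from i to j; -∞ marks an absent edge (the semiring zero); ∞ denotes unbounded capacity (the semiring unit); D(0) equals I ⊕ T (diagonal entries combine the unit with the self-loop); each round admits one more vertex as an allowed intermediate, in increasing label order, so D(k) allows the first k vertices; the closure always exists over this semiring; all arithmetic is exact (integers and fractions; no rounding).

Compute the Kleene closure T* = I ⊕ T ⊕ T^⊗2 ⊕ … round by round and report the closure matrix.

D(0):
  [∞, 98, 48, 21]
  [41, ∞, 69, 89]
  [3, 10, ∞, 23]
  [23, 66, 94, ∞]
D(1):
  [∞, 98, 48, 21]
  [41, ∞, 69, 89]
  [3, 10, ∞, 23]
  [23, 66, 94, ∞]
D(2):
  [∞, 98, 69, 89]
  [41, ∞, 69, 89]
  [10, 10, ∞, 23]
  [41, 66, 94, ∞]
D(3):
  [∞, 98, 69, 89]
  [41, ∞, 69, 89]
  [10, 10, ∞, 23]
  [41, 66, 94, ∞]
D(4):
  [∞, 98, 89, 89]
  [41, ∞, 89, 89]
  [23, 23, ∞, 23]
  [41, 66, 94, ∞]
Answer: T* = [[∞, 98, 89, 89], [41, ∞, 89, 89], [23, 23, ∞, 23], [41, 66, 94, ∞]]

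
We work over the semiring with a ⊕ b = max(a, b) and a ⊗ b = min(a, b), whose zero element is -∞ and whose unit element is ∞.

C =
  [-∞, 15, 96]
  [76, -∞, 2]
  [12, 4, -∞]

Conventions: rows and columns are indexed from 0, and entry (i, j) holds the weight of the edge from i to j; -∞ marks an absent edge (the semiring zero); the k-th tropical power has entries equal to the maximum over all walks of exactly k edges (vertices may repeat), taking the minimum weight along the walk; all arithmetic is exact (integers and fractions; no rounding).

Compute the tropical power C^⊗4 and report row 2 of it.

C^⊗2:
  [15, 4, 2]
  [2, 15, 76]
  [4, 12, 12]
C^⊗3:
  [4, 15, 15]
  [15, 4, 2]
  [12, 4, 4]
C^⊗4:
  [15, 4, 4]
  [4, 15, 15]
  [4, 12, 12]
Answer: row 2 of C^⊗4 = [4, 12, 12]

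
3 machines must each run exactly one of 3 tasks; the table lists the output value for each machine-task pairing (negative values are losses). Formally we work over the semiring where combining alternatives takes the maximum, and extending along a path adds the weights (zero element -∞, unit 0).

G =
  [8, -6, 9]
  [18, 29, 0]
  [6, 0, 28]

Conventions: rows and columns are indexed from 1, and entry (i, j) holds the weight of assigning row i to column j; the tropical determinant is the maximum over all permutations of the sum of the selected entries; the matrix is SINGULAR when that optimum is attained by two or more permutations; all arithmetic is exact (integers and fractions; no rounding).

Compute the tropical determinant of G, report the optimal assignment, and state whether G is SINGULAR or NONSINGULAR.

σ = (1, 2, 3): 8 + 29 + 28 = 65
σ = (1, 3, 2): 8 + 0 + 0 = 8
σ = (2, 1, 3): (-6) + 18 + 28 = 40
σ = (2, 3, 1): (-6) + 0 + 6 = 0
σ = (3, 1, 2): 9 + 18 + 0 = 27
σ = (3, 2, 1): 9 + 29 + 6 = 44
Optimal value attained by: σ = (1, 2, 3).
Answer: det⊕(G) = 65; verdict: NONSINGULAR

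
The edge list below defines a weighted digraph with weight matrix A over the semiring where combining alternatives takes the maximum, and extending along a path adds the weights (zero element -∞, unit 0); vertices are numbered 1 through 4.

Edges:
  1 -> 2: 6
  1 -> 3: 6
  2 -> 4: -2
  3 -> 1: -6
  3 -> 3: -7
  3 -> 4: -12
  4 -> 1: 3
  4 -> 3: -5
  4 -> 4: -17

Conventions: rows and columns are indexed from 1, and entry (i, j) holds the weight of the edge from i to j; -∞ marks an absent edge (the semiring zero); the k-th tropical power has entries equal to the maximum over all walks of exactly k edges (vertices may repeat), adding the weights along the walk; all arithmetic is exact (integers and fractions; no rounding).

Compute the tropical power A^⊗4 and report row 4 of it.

A^⊗2:
  [0, -∞, -1, 4]
  [1, -∞, -7, -19]
  [-9, 0, 0, -19]
  [-11, 9, 9, -17]
A^⊗3:
  [7, 6, 6, -13]
  [-13, 7, 7, -19]
  [-6, -3, -3, -2]
  [3, -5, 2, 7]
A^⊗4:
  [0, 13, 13, 4]
  [1, -7, 0, 5]
  [1, 0, 0, -5]
  [10, 9, 9, -7]
Answer: row 4 of A^⊗4 = [10, 9, 9, -7]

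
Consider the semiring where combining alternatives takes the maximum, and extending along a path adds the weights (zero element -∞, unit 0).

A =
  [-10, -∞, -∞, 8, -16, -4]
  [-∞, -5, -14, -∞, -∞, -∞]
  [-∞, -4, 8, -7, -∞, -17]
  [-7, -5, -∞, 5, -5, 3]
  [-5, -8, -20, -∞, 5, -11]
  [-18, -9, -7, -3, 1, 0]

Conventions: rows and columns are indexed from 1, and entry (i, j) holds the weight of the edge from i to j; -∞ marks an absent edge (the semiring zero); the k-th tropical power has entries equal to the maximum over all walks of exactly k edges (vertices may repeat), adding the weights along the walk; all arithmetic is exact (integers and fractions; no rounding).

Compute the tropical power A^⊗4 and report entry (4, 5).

A^⊗2:
  [1, 3, -11, 13, 3, 11]
  [-∞, -10, -6, -21, -∞, -31]
  [-14, 4, 16, 1, -12, -4]
  [-2, 0, -4, 10, 4, 8]
  [0, -3, -12, 3, 10, -6]
  [-4, -7, 1, 2, 6, 0]
A^⊗3:
  [6, 8, 4, 18, 12, 16]
  [-28, -10, 2, -13, -26, -18]
  [-6, 12, 24, 9, -3, 4]
  [3, 5, 4, 15, 9, 13]
  [5, 2, -4, 8, 15, 6]
  [1, -2, 9, 7, 11, 5]
A^⊗4:
  [11, 13, 12, 23, 17, 21]
  [-20, -2, 10, -5, -17, -10]
  [2, 20, 32, 17, 5, 12]
  [8, 10, 12, 20, 14, 18]
  [10, 7, 4, 13, 20, 11]
  [6, 5, 17, 12, 16, 10]
Key observation: the optimum is the walk 4->4->4->6->5, with weight 5 + 5 + 3 + 1 = 14.
Optimal value attained by: walk 4->4->4->6->5.
Answer: (A^⊗4)[4][5] = 14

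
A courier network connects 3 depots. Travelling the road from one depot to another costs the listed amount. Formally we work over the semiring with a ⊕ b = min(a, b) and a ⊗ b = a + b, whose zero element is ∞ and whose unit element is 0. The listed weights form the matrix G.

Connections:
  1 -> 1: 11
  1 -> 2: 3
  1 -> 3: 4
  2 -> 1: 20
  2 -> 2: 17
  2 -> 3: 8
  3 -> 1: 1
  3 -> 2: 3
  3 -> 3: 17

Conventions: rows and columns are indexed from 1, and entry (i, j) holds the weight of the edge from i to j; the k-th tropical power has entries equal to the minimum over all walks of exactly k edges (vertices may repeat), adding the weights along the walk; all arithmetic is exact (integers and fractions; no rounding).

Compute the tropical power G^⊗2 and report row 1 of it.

G^⊗2:
  [5, 7, 11]
  [9, 11, 24]
  [12, 4, 5]
Answer: row 1 of G^⊗2 = [5, 7, 11]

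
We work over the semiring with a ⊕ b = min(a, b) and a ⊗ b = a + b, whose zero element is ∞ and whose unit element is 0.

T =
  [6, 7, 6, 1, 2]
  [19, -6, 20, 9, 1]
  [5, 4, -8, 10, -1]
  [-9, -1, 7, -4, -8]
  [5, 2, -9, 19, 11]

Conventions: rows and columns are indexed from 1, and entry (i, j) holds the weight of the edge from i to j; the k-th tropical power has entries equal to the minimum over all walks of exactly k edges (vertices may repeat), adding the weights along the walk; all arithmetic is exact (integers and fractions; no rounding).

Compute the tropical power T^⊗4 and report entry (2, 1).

T^⊗2:
  [-8, 0, -7, -3, -7]
  [0, -12, -8, 3, -5]
  [-3, -4, -16, 2, -9]
  [-13, -7, -17, -8, -12]
  [-4, -5, -17, 1, -10]
T^⊗3:
  [-12, -6, -16, -7, -11]
  [-6, -18, -16, -3, -11]
  [-11, -12, -24, -6, -17]
  [-17, -13, -25, -12, -18]
  [-12, -13, -25, -7, -18]
T^⊗4:
  [-16, -12, -24, -11, -17]
  [-12, -24, -24, -9, -17]
  [-19, -20, -32, -14, -25]
  [-21, -21, -33, -16, -26]
  [-20, -21, -33, -15, -26]
Key observation: the optimum is the walk 2->2->2->4->1, with weight (-6) + (-6) + 9 + (-9) = -12.
Optimal value attained by: walk 2->2->2->4->1.
Answer: (T^⊗4)[2][1] = -12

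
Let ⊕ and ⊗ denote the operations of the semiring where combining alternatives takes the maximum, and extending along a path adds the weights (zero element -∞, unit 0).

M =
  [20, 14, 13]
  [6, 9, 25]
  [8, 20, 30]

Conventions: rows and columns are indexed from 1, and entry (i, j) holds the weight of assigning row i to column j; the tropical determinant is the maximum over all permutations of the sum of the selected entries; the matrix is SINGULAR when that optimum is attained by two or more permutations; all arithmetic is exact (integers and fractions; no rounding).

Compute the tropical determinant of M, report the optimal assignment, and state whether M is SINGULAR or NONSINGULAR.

σ = (1, 2, 3): 20 + 9 + 30 = 59
σ = (1, 3, 2): 20 + 25 + 20 = 65
σ = (2, 1, 3): 14 + 6 + 30 = 50
σ = (2, 3, 1): 14 + 25 + 8 = 47
σ = (3, 1, 2): 13 + 6 + 20 = 39
σ = (3, 2, 1): 13 + 9 + 8 = 30
Optimal value attained by: σ = (1, 3, 2).
Answer: det⊕(M) = 65; verdict: NONSINGULAR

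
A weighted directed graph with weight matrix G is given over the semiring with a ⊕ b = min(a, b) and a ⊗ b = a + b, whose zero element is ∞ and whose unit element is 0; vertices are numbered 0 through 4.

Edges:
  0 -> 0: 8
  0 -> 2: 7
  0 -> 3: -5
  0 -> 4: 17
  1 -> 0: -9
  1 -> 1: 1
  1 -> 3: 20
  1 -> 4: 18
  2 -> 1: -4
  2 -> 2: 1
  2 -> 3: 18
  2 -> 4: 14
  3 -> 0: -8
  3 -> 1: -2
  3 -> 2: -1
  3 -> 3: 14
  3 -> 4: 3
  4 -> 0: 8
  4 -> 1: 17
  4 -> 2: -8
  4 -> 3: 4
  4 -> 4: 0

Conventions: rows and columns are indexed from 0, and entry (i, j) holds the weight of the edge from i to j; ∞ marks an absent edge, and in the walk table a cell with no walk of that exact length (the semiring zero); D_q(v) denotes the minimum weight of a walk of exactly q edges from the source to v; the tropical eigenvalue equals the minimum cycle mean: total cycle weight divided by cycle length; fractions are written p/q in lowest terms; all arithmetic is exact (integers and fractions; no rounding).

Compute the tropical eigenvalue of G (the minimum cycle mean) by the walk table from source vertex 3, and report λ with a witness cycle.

q=0: [∞, ∞, ∞, 0, ∞]
q=1: [-8, -2, -1, 14, 3]
q=2: [-11, -5, -5, -13, 3]
q=3: [-21, -15, -14, -16, -10]
q=4: [-24, -18, -18, -26, -13]
q=5: [-34, -28, -27, -29, -23]
Optimal cycle mean attained by: cycle 0->3->0, total (-5) + (-8), length 2.
Answer: λ = -13/2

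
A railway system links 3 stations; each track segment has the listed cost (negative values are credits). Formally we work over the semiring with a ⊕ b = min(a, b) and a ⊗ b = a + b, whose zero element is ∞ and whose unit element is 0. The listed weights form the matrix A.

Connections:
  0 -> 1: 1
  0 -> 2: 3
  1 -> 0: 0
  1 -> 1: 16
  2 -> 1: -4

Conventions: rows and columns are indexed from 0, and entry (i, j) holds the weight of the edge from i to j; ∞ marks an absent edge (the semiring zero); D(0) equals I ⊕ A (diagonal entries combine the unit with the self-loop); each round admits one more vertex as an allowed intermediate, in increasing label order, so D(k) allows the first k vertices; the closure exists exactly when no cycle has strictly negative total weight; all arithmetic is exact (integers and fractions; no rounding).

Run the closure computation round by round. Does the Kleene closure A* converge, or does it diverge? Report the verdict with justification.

D(0):
  [0, 1, 3]
  [0, 0, ∞]
  [∞, -4, 0]
D(1):
  [0, 1, 3]
  [0, 0, 3]
  [∞, -4, 0]
Detection: at round 2, diagonal entry (2, 2) turns strictly negative.
Key observation: the cycle 2->1->0->2 has total weight (-4) + 0 + 3, which is strictly negative.
Answer: DIVERGES — negative cycle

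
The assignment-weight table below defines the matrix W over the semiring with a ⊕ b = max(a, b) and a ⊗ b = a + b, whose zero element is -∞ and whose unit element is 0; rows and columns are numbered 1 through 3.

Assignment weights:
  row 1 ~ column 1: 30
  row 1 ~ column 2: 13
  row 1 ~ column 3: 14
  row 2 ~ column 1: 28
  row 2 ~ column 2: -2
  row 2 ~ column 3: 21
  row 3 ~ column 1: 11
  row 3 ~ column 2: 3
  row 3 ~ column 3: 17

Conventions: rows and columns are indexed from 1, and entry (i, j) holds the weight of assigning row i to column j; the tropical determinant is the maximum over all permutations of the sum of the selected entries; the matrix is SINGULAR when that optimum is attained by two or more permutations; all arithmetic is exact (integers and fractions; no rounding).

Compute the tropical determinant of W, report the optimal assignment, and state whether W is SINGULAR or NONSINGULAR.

σ = (1, 2, 3): 30 + (-2) + 17 = 45
σ = (1, 3, 2): 30 + 21 + 3 = 54
σ = (2, 1, 3): 13 + 28 + 17 = 58
σ = (2, 3, 1): 13 + 21 + 11 = 45
σ = (3, 1, 2): 14 + 28 + 3 = 45
σ = (3, 2, 1): 14 + (-2) + 11 = 23
Optimal value attained by: σ = (2, 1, 3).
Answer: det⊕(W) = 58; verdict: NONSINGULAR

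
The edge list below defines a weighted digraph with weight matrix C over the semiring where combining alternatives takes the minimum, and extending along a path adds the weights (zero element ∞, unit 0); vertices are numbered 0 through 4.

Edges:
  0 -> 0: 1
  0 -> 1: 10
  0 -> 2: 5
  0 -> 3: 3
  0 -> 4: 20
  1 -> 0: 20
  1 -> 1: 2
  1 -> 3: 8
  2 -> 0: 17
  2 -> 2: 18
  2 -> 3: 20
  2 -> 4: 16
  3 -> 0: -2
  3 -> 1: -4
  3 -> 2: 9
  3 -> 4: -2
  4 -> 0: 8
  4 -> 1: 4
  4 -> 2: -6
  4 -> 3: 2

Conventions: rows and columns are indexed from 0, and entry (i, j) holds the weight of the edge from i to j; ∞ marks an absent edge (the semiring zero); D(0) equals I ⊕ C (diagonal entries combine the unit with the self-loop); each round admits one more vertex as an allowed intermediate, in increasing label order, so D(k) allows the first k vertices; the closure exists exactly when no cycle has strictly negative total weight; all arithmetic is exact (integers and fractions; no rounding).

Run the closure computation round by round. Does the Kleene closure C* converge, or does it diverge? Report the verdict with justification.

D(0):
  [0, 10, 5, 3, 20]
  [20, 0, ∞, 8, ∞]
  [17, ∞, 0, 20, 16]
  [-2, -4, 9, 0, -2]
  [8, 4, -6, 2, 0]
D(1):
  [0, 10, 5, 3, 20]
  [20, 0, 25, 8, 40]
  [17, 27, 0, 20, 16]
  [-2, -4, 3, 0, -2]
  [8, 4, -6, 2, 0]
D(2):
  [0, 10, 5, 3, 20]
  [20, 0, 25, 8, 40]
  [17, 27, 0, 20, 16]
  [-2, -4, 3, 0, -2]
  [8, 4, -6, 2, 0]
D(3):
  [0, 10, 5, 3, 20]
  [20, 0, 25, 8, 40]
  [17, 27, 0, 20, 16]
  [-2, -4, 3, 0, -2]
  [8, 4, -6, 2, 0]
D(4):
  [0, -1, 5, 3, 1]
  [6, 0, 11, 8, 6]
  [17, 16, 0, 20, 16]
  [-2, -4, 3, 0, -2]
  [0, -2, -6, 2, 0]
D(5):
  [0, -1, -5, 3, 1]
  [6, 0, 0, 8, 6]
  [16, 14, 0, 18, 16]
  [-2, -4, -8, 0, -2]
  [0, -2, -6, 2, 0]
Key observation: every diagonal entry stays at the unit through all rounds, so no improving cycle exists.
Answer: CONVERGES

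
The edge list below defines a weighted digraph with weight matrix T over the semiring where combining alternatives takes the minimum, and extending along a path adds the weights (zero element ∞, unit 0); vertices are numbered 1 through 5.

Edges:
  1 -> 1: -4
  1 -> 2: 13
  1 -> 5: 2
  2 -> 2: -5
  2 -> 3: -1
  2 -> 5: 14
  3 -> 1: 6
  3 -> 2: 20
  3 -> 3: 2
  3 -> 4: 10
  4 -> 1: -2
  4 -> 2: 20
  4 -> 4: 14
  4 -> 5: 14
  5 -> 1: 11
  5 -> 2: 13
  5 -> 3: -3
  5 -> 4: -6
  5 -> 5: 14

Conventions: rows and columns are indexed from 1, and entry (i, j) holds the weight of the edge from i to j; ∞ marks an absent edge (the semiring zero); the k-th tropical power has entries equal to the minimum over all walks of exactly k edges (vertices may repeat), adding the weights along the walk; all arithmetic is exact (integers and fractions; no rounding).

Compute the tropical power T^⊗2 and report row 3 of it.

T^⊗2:
  [-8, 8, -1, -4, -2]
  [5, -10, -6, 8, 9]
  [2, 15, 4, 12, 8]
  [-6, 11, 11, 8, 0]
  [-8, 8, -1, 7, 8]
Answer: row 3 of T^⊗2 = [2, 15, 4, 12, 8]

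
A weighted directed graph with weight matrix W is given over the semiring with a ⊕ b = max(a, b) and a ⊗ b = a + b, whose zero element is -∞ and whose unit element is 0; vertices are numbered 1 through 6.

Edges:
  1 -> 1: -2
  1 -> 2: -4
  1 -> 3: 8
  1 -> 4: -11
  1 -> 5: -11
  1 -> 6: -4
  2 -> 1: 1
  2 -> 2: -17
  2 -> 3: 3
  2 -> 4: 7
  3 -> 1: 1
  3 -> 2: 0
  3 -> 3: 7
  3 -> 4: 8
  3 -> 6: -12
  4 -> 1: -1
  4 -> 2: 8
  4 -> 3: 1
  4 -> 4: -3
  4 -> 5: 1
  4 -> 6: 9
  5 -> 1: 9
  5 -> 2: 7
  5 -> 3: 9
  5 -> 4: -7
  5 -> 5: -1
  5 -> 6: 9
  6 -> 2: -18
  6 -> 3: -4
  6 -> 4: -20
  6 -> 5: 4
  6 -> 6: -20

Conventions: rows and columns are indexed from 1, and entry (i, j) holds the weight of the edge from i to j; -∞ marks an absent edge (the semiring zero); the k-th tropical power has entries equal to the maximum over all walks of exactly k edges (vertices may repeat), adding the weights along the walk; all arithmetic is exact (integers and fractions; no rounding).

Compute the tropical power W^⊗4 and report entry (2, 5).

W^⊗2:
  [9, 8, 15, 16, 0, -2]
  [6, 15, 10, 11, 8, 16]
  [8, 16, 14, 15, 9, 17]
  [10, 8, 11, 15, 13, 10]
  [10, 9, 17, 17, 13, 8]
  [13, 11, 13, 4, 3, 13]
W^⊗3:
  [16, 24, 22, 23, 17, 25]
  [17, 19, 18, 22, 20, 20]
  [18, 23, 21, 23, 21, 24]
  [22, 23, 22, 19, 16, 24]
  [22, 25, 24, 25, 18, 26]
  [14, 13, 21, 21, 17, 13]
W^⊗4:
  [26, 31, 29, 31, 29, 32]
  [29, 30, 29, 26, 24, 31]
  [30, 31, 30, 30, 28, 32]
  [25, 27, 30, 30, 28, 28]
  [27, 33, 31, 32, 30, 34]
  [26, 29, 28, 29, 22, 30]
Key observation: the optimum is the walk 2->3->4->6->5, with weight 3 + 8 + 9 + 4 = 24.
Optimal value attained by: walk 2->3->4->6->5.
Answer: (W^⊗4)[2][5] = 24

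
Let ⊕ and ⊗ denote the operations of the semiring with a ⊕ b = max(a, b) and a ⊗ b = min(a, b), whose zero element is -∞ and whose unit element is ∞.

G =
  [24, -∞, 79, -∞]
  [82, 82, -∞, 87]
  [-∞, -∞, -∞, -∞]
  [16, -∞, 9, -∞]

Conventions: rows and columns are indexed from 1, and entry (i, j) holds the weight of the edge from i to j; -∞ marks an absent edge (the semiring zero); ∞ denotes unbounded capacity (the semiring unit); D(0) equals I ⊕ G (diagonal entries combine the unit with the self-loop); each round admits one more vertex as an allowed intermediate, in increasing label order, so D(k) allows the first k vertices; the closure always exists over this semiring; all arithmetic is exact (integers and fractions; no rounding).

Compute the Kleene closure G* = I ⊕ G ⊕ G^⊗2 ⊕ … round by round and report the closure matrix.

D(0):
  [∞, -∞, 79, -∞]
  [82, ∞, -∞, 87]
  [-∞, -∞, ∞, -∞]
  [16, -∞, 9, ∞]
D(1):
  [∞, -∞, 79, -∞]
  [82, ∞, 79, 87]
  [-∞, -∞, ∞, -∞]
  [16, -∞, 16, ∞]
D(2):
  [∞, -∞, 79, -∞]
  [82, ∞, 79, 87]
  [-∞, -∞, ∞, -∞]
  [16, -∞, 16, ∞]
D(3):
  [∞, -∞, 79, -∞]
  [82, ∞, 79, 87]
  [-∞, -∞, ∞, -∞]
  [16, -∞, 16, ∞]
D(4):
  [∞, -∞, 79, -∞]
  [82, ∞, 79, 87]
  [-∞, -∞, ∞, -∞]
  [16, -∞, 16, ∞]
Answer: G* = [[∞, -∞, 79, -∞], [82, ∞, 79, 87], [-∞, -∞, ∞, -∞], [16, -∞, 16, ∞]]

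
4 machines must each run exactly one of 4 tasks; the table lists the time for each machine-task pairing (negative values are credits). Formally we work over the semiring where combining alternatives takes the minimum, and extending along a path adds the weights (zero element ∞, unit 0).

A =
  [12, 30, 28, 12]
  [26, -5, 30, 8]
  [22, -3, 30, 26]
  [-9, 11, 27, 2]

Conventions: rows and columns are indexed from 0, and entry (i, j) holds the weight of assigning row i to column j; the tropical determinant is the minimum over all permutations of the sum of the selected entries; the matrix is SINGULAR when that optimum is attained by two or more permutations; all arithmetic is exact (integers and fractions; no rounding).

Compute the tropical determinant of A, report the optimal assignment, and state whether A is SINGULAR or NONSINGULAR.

σ = (0, 1, 2, 3): 12 + (-5) + 30 + 2 = 39
σ = (0, 1, 3, 2): 12 + (-5) + 26 + 27 = 60
σ = (0, 2, 1, 3): 12 + 30 + (-3) + 2 = 41
σ = (0, 2, 3, 1): 12 + 30 + 26 + 11 = 79
σ = (0, 3, 1, 2): 12 + 8 + (-3) + 27 = 44
σ = (0, 3, 2, 1): 12 + 8 + 30 + 11 = 61
σ = (1, 0, 2, 3): 30 + 26 + 30 + 2 = 88
σ = (1, 0, 3, 2): 30 + 26 + 26 + 27 = 109
σ = (1, 2, 0, 3): 30 + 30 + 22 + 2 = 84
σ = (1, 2, 3, 0): 30 + 30 + 26 + (-9) = 77
σ = (1, 3, 0, 2): 30 + 8 + 22 + 27 = 87
σ = (1, 3, 2, 0): 30 + 8 + 30 + (-9) = 59
σ = (2, 0, 1, 3): 28 + 26 + (-3) + 2 = 53
σ = (2, 0, 3, 1): 28 + 26 + 26 + 11 = 91
σ = (2, 1, 0, 3): 28 + (-5) + 22 + 2 = 47
σ = (2, 1, 3, 0): 28 + (-5) + 26 + (-9) = 40
σ = (2, 3, 0, 1): 28 + 8 + 22 + 11 = 69
σ = (2, 3, 1, 0): 28 + 8 + (-3) + (-9) = 24
σ = (3, 0, 1, 2): 12 + 26 + (-3) + 27 = 62
σ = (3, 0, 2, 1): 12 + 26 + 30 + 11 = 79
σ = (3, 1, 0, 2): 12 + (-5) + 22 + 27 = 56
σ = (3, 1, 2, 0): 12 + (-5) + 30 + (-9) = 28
σ = (3, 2, 0, 1): 12 + 30 + 22 + 11 = 75
σ = (3, 2, 1, 0): 12 + 30 + (-3) + (-9) = 30
Optimal value attained by: σ = (2, 3, 1, 0).
Answer: det⊕(A) = 24; verdict: NONSINGULAR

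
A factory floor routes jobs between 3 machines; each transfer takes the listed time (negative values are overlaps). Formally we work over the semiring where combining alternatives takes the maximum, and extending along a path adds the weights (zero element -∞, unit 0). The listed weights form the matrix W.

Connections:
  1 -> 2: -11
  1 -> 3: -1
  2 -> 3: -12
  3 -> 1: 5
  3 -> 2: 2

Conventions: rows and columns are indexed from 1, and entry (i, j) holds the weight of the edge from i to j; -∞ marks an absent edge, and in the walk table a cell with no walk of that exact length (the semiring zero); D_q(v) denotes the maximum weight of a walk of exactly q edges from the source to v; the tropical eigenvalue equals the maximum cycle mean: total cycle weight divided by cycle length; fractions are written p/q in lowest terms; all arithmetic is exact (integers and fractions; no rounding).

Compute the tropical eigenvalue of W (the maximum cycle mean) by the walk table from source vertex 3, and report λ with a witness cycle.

q=0: [-∞, -∞, 0]
q=1: [5, 2, -∞]
q=2: [-∞, -6, 4]
q=3: [9, 6, -18]
Optimal cycle mean attained by: cycle 1->3->1, total (-1) + 5, length 2.
Answer: λ = 2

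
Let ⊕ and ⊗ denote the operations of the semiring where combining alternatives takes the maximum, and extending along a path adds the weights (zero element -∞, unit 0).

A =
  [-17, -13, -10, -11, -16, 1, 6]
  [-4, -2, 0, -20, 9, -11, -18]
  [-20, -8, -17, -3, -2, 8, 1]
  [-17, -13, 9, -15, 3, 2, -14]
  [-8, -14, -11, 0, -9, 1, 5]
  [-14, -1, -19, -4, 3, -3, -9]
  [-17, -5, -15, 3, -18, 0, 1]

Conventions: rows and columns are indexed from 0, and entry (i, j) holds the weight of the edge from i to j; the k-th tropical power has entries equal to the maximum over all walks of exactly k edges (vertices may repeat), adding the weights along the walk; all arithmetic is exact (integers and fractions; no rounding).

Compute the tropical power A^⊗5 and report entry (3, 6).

A^⊗2:
  [-11, 1, -2, 9, 4, 6, 7]
  [1, -4, -2, 9, 7, 10, 14]
  [-6, 7, 6, 4, 11, 5, 3]
  [-5, 1, -6, 6, 7, 17, 10]
  [-12, 0, 9, 8, 4, 5, 6]
  [-5, -3, 5, 3, 8, 4, 8]
  [-9, -1, 12, 4, 6, 5, 2]
A^⊗3:
  [-3, 5, 18, 10, 12, 11, 9]
  [-1, 9, 18, 17, 13, 14, 15]
  [3, 5, 13, 11, 16, 14, 16]
  [3, 16, 15, 13, 20, 14, 12]
  [-4, 4, 17, 9, 11, 17, 10]
  [0, 3, 12, 11, 7, 13, 13]
  [-2, 4, 13, 9, 10, 20, 13]
A^⊗4:
  [4, 10, 19, 15, 16, 26, 19]
  [5, 13, 26, 18, 20, 26, 19]
  [8, 13, 20, 19, 17, 21, 21]
  [12, 14, 22, 20, 25, 23, 25]
  [3, 16, 18, 14, 20, 25, 18]
  [-1, 12, 20, 16, 16, 20, 14]
  [6, 19, 18, 16, 23, 21, 15]
A^⊗5:
  [12, 25, 24, 22, 29, 27, 21]
  [12, 25, 27, 23, 29, 34, 27]
  [9, 20, 28, 24, 24, 28, 22]
  [17, 22, 29, 28, 26, 30, 30]
  [12, 24, 23, 21, 28, 26, 25]
  [8, 19, 25, 17, 23, 28, 21]
  [15, 20, 25, 23, 28, 26, 28]
Key observation: the optimum is the walk 3->2->5->1->4->6, with weight 9 + 8 + (-1) + 9 + 5 = 30.
Optimal value attained by: walk 3->2->5->1->4->6.
Answer: (A^⊗5)[3][6] = 30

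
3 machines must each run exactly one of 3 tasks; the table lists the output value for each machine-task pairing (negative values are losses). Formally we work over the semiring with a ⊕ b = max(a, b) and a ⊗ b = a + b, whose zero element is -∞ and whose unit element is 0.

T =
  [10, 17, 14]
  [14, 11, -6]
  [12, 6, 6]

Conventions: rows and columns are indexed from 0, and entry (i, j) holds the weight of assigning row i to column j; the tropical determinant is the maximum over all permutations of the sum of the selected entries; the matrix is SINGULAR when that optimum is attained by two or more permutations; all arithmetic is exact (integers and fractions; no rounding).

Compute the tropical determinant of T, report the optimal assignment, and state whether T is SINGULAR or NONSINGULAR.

σ = (0, 1, 2): 10 + 11 + 6 = 27
σ = (0, 2, 1): 10 + (-6) + 6 = 10
σ = (1, 0, 2): 17 + 14 + 6 = 37
σ = (1, 2, 0): 17 + (-6) + 12 = 23
σ = (2, 0, 1): 14 + 14 + 6 = 34
σ = (2, 1, 0): 14 + 11 + 12 = 37
Optimal value attained by: σ = (1, 0, 2).
Answer: det⊕(T) = 37; verdict: SINGULAR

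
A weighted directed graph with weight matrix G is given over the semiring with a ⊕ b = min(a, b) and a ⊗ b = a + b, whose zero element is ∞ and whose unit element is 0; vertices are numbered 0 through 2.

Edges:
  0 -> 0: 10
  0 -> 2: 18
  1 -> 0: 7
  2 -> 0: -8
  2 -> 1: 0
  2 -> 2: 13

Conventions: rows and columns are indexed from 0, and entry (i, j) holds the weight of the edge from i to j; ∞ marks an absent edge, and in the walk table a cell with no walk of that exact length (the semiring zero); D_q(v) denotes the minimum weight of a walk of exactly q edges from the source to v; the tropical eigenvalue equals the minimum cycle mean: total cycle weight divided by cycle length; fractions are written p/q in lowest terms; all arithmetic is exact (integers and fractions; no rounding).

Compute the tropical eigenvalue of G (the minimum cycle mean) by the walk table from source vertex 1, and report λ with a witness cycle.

q=0: [∞, 0, ∞]
q=1: [7, ∞, ∞]
q=2: [17, ∞, 25]
q=3: [17, 25, 35]
Optimal cycle mean attained by: cycle 0->2->0, total 18 + (-8), length 2.
Answer: λ = 5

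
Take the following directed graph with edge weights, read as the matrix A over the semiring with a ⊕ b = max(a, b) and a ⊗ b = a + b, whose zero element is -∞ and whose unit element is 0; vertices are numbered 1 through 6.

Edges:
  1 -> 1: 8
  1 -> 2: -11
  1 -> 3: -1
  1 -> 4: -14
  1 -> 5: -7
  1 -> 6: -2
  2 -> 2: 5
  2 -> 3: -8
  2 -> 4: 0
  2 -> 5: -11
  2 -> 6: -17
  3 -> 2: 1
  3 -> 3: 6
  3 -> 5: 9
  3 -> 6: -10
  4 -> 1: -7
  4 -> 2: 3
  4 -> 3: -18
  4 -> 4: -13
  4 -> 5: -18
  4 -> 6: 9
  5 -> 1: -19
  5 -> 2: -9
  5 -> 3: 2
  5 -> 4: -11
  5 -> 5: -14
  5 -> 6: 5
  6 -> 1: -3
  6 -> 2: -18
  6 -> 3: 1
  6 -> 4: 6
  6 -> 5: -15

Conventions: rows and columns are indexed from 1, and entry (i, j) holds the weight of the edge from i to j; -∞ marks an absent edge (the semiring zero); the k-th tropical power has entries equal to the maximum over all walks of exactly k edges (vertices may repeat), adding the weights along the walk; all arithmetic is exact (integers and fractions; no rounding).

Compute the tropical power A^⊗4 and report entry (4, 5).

A^⊗2:
  [16, 0, 7, 4, 8, 6]
  [-7, 10, -2, 5, 1, 9]
  [-10, 7, 12, 1, 15, 14]
  [6, 8, 10, 15, -6, -4]
  [2, 3, 8, 11, 11, -2]
  [5, 9, 7, -7, 10, 15]
A^⊗3:
  [24, 8, 15, 12, 16, 14]
  [6, 15, 10, 15, 7, 14]
  [11, 13, 18, 20, 21, 20]
  [14, 18, 16, 8, 19, 24]
  [10, 14, 14, 4, 17, 20]
  [13, 14, 16, 21, 16, 15]
A^⊗4:
  [32, 16, 23, 20, 24, 22]
  [14, 20, 16, 20, 19, 24]
  [19, 23, 24, 26, 27, 29]
  [22, 23, 25, 30, 25, 24]
  [18, 19, 21, 26, 23, 22]
  [21, 24, 22, 21, 25, 30]
Key observation: the optimum is the walk 4->6->3->3->5, with weight 9 + 1 + 6 + 9 = 25.
Optimal value attained by: walk 4->6->3->3->5.
Answer: (A^⊗4)[4][5] = 25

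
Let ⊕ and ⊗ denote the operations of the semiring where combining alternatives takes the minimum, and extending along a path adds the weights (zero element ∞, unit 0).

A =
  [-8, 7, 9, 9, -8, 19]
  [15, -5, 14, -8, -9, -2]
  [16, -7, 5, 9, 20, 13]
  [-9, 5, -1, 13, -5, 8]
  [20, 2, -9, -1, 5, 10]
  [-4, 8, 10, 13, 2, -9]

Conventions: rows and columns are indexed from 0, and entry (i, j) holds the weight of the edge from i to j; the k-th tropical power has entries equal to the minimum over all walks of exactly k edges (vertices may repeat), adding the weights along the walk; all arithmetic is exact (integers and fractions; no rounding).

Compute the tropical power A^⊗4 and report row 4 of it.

A^⊗2:
  [-16, -6, -17, -9, -16, 2]
  [-17, -10, -18, -13, -14, -11]
  [0, -12, 7, -15, -16, -9]
  [-17, -8, -14, -6, -17, -1]
  [-10, -16, -4, -6, -7, 0]
  [-13, -1, -7, 0, -12, -18]
A^⊗3:
  [-24, -24, -25, -17, -24, -8]
  [-25, -25, -23, -18, -25, -20]
  [-24, -17, -25, -20, -21, -18]
  [-25, -21, -26, -18, -25, -10]
  [-18, -21, -16, -24, -25, -18]
  [-22, -14, -21, -13, -21, -27]
A^⊗4:
  [-32, -32, -33, -32, -33, -26]
  [-33, -30, -34, -33, -34, -29]
  [-32, -32, -30, -25, -32, -27]
  [-33, -33, -34, -29, -33, -23]
  [-33, -26, -34, -29, -30, -27]
  [-31, -28, -30, -22, -30, -36]
Answer: row 4 of A^⊗4 = [-33, -26, -34, -29, -30, -27]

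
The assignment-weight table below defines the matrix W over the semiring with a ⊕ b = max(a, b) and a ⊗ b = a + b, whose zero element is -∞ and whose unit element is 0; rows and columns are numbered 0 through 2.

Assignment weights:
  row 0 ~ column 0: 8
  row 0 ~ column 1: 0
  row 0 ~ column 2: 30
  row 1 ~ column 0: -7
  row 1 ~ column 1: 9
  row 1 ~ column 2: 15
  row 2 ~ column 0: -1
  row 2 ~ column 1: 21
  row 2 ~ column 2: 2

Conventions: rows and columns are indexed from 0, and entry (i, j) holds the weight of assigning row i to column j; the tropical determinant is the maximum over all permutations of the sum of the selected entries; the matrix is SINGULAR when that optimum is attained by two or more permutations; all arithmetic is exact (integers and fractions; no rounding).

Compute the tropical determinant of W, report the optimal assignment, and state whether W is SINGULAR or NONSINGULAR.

σ = (0, 1, 2): 8 + 9 + 2 = 19
σ = (0, 2, 1): 8 + 15 + 21 = 44
σ = (1, 0, 2): 0 + (-7) + 2 = -5
σ = (1, 2, 0): 0 + 15 + (-1) = 14
σ = (2, 0, 1): 30 + (-7) + 21 = 44
σ = (2, 1, 0): 30 + 9 + (-1) = 38
Optimal value attained by: σ = (0, 2, 1).
Answer: det⊕(W) = 44; verdict: SINGULAR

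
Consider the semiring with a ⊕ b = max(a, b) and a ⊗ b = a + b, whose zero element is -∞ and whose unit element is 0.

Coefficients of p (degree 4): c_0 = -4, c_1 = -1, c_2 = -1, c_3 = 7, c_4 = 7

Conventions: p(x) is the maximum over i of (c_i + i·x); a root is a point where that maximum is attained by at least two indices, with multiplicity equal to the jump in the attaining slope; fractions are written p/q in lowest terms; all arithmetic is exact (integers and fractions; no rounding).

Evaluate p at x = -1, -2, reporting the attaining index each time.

p(-1) = max(-4+0·(-1)=-4, -1+1·(-1)=-2, -1+2·(-1)=-3, 7+3·(-1)=4, 7+4·(-1)=3) = 4 (attained by i=3)
p(-2) = max(-4+0·(-2)=-4, -1+1·(-2)=-3, -1+2·(-2)=-5, 7+3·(-2)=1, 7+4·(-2)=-1) = 1 (attained by i=3)
Answer: p(-1) = 4; p(-2) = 1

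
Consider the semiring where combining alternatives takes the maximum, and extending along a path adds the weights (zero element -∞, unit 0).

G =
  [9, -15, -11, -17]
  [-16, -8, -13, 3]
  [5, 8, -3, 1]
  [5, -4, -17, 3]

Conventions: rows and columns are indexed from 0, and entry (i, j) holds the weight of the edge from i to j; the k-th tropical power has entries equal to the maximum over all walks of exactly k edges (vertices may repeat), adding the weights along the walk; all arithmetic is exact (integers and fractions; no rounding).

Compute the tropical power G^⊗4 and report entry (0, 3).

G^⊗2:
  [18, -3, -2, -8]
  [8, -1, -14, 6]
  [14, 5, -5, 11]
  [14, -1, -6, 6]
G^⊗3:
  [27, 6, 7, 1]
  [17, 2, -3, 9]
  [23, 7, 3, 14]
  [23, 2, 3, 9]
G^⊗4:
  [36, 15, 16, 10]
  [26, 5, 6, 12]
  [32, 11, 12, 17]
  [32, 11, 12, 12]
Key observation: the optimum is the walk 0->0->0->0->3, with weight 9 + 9 + 9 + (-17) = 10.
Optimal value attained by: walk 0->0->0->0->3.
Answer: (G^⊗4)[0][3] = 10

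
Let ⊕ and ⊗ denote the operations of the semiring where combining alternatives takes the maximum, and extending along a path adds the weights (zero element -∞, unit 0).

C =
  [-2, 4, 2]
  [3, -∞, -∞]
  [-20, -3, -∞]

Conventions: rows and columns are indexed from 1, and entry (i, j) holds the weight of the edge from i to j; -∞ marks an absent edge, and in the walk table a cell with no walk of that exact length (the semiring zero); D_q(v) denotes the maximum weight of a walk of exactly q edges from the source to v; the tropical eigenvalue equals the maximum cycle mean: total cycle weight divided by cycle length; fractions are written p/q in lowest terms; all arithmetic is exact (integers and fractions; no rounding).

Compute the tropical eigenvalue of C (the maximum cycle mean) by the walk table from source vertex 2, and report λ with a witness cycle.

q=0: [-∞, 0, -∞]
q=1: [3, -∞, -∞]
q=2: [1, 7, 5]
q=3: [10, 5, 3]
Optimal cycle mean attained by: cycle 1->2->1, total 4 + 3, length 2.
Answer: λ = 7/2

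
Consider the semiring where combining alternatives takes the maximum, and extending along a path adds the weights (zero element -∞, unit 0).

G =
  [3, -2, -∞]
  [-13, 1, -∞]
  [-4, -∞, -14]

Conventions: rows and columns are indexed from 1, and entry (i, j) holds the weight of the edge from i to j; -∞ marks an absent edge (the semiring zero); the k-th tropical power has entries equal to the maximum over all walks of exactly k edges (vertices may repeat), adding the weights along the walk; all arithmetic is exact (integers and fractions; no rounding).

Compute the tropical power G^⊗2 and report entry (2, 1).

G^⊗2:
  [6, 1, -∞]
  [-10, 2, -∞]
  [-1, -6, -28]
Key observation: the optimum is the walk 2->1->1, with weight (-13) + 3 = -10.
Optimal value attained by: walk 2->1->1.
Answer: (G^⊗2)[2][1] = -10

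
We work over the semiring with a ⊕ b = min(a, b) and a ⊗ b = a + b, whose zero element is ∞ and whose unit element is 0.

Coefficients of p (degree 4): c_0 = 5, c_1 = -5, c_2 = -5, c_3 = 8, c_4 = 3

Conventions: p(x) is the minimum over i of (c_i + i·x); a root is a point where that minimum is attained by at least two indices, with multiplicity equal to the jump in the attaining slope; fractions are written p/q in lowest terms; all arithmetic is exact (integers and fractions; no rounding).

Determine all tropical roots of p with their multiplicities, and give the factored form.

hull edge (i=0, c=5) to (i=1, c=-5): slope -10, span 1
hull edge (i=1, c=-5) to (i=2, c=-5): slope 0, span 1
hull edge (i=2, c=-5) to (i=4, c=3): slope 4, span 2
Factored form: p(x) = 3 ⊗ (x ⊕ (-4)) ⊗ (x ⊕ (-4)) ⊗ (x ⊕ 0) ⊗ (x ⊕ 10)
Answer: roots = -4 (mult 2), 0 (mult 1), 10 (mult 1)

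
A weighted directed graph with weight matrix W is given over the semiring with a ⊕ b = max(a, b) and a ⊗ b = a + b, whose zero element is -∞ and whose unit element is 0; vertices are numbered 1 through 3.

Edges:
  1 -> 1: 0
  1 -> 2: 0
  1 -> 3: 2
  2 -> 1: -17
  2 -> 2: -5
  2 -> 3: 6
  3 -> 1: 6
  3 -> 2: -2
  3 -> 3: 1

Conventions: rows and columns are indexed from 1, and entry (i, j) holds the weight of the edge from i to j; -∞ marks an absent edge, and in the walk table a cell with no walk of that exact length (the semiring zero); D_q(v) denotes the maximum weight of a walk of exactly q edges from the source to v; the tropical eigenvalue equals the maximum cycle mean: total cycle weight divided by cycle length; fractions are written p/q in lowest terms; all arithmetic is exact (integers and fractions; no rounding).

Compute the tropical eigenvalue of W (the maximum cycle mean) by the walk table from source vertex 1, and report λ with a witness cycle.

q=0: [0, -∞, -∞]
q=1: [0, 0, 2]
q=2: [8, 0, 6]
q=3: [12, 8, 10]
Optimal cycle mean attained by: cycle 1->2->3->1, total 0 + 6 + 6, length 3.
Answer: λ = 4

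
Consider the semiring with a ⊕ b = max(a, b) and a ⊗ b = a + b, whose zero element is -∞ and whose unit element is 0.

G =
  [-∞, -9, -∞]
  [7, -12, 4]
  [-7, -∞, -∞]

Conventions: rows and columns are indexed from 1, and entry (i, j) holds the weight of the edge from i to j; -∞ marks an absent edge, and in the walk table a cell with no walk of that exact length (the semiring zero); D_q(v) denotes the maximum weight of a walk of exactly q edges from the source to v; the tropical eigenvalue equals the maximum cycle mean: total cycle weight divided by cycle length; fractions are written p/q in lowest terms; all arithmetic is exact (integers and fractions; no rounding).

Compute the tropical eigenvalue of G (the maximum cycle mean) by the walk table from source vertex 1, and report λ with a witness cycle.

q=0: [0, -∞, -∞]
q=1: [-∞, -9, -∞]
q=2: [-2, -21, -5]
q=3: [-12, -11, -17]
Optimal cycle mean attained by: cycle 1->2->1, total (-9) + 7, length 2.
Answer: λ = -1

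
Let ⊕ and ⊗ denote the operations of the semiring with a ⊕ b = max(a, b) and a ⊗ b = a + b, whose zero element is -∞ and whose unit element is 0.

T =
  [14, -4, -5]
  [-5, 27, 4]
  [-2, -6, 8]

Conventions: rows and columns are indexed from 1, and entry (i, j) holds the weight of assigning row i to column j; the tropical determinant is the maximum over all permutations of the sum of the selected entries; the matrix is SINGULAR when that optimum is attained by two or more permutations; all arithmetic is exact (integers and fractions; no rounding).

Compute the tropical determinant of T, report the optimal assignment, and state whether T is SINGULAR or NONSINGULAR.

σ = (1, 2, 3): 14 + 27 + 8 = 49
σ = (1, 3, 2): 14 + 4 + (-6) = 12
σ = (2, 1, 3): (-4) + (-5) + 8 = -1
σ = (2, 3, 1): (-4) + 4 + (-2) = -2
σ = (3, 1, 2): (-5) + (-5) + (-6) = -16
σ = (3, 2, 1): (-5) + 27 + (-2) = 20
Optimal value attained by: σ = (1, 2, 3).
Answer: det⊕(T) = 49; verdict: NONSINGULAR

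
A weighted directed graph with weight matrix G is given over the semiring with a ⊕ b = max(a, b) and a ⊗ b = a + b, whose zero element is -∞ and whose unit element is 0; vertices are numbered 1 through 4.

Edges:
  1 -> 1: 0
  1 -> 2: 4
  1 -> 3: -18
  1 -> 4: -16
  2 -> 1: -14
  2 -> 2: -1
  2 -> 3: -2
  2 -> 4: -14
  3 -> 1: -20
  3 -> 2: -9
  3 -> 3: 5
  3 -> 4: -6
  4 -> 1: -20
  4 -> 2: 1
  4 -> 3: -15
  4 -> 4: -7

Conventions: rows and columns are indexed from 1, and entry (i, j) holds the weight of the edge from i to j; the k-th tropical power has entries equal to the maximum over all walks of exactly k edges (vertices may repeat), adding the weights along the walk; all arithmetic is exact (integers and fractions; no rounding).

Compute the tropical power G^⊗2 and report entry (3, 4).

G^⊗2:
  [0, 4, 2, -10]
  [-14, -2, 3, -8]
  [-15, -4, 10, -1]
  [-13, 0, -1, -13]
Key observation: the optimum is the walk 3->3->4, with weight 5 + (-6) = -1.
Optimal value attained by: walk 3->3->4.
Answer: (G^⊗2)[3][4] = -1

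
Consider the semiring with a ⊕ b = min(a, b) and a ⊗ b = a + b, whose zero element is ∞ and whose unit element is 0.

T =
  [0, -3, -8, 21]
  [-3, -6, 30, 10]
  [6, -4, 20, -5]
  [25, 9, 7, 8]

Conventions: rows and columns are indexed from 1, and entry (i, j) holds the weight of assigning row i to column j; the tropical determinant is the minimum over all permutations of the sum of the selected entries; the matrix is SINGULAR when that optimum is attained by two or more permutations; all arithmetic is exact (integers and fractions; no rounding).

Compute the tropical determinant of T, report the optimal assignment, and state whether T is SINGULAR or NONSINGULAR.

σ = (1, 2, 3, 4): 0 + (-6) + 20 + 8 = 22
σ = (1, 2, 4, 3): 0 + (-6) + (-5) + 7 = -4
σ = (1, 3, 2, 4): 0 + 30 + (-4) + 8 = 34
σ = (1, 3, 4, 2): 0 + 30 + (-5) + 9 = 34
σ = (1, 4, 2, 3): 0 + 10 + (-4) + 7 = 13
σ = (1, 4, 3, 2): 0 + 10 + 20 + 9 = 39
σ = (2, 1, 3, 4): (-3) + (-3) + 20 + 8 = 22
σ = (2, 1, 4, 3): (-3) + (-3) + (-5) + 7 = -4
σ = (2, 3, 1, 4): (-3) + 30 + 6 + 8 = 41
σ = (2, 3, 4, 1): (-3) + 30 + (-5) + 25 = 47
σ = (2, 4, 1, 3): (-3) + 10 + 6 + 7 = 20
σ = (2, 4, 3, 1): (-3) + 10 + 20 + 25 = 52
σ = (3, 1, 2, 4): (-8) + (-3) + (-4) + 8 = -7
σ = (3, 1, 4, 2): (-8) + (-3) + (-5) + 9 = -7
σ = (3, 2, 1, 4): (-8) + (-6) + 6 + 8 = 0
σ = (3, 2, 4, 1): (-8) + (-6) + (-5) + 25 = 6
σ = (3, 4, 1, 2): (-8) + 10 + 6 + 9 = 17
σ = (3, 4, 2, 1): (-8) + 10 + (-4) + 25 = 23
σ = (4, 1, 2, 3): 21 + (-3) + (-4) + 7 = 21
σ = (4, 1, 3, 2): 21 + (-3) + 20 + 9 = 47
σ = (4, 2, 1, 3): 21 + (-6) + 6 + 7 = 28
σ = (4, 2, 3, 1): 21 + (-6) + 20 + 25 = 60
σ = (4, 3, 1, 2): 21 + 30 + 6 + 9 = 66
σ = (4, 3, 2, 1): 21 + 30 + (-4) + 25 = 72
Optimal value attained by: σ = (3, 1, 2, 4).
Answer: det⊕(T) = -7; verdict: SINGULAR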